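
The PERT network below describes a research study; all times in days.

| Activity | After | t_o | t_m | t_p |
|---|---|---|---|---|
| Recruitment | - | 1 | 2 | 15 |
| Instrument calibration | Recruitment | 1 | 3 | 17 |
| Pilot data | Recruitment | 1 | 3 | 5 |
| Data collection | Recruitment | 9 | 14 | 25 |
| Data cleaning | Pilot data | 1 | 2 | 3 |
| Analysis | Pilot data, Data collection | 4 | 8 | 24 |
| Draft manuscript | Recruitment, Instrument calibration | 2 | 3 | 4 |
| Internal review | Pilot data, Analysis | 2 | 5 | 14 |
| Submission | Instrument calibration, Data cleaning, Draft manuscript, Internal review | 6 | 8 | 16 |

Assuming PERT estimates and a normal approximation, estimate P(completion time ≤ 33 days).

0.023

te_Recruitment = (1 + 4·2 + 15)/6 = 24/6 = 4; σ²_Recruitment = ((15−1)/6)² = 5.444
te_Instrument calibration = (1 + 4·3 + 17)/6 = 30/6 = 5; σ²_Instrument calibration = ((17−1)/6)² = 7.111
te_Pilot data = (1 + 4·3 + 5)/6 = 18/6 = 3; σ²_Pilot data = ((5−1)/6)² = 0.444
te_Data collection = (9 + 4·14 + 25)/6 = 90/6 = 15; σ²_Data collection = ((25−9)/6)² = 7.111
te_Data cleaning = (1 + 4·2 + 3)/6 = 12/6 = 2; σ²_Data cleaning = ((3−1)/6)² = 0.111
te_Analysis = (4 + 4·8 + 24)/6 = 60/6 = 10; σ²_Analysis = ((24−4)/6)² = 11.111
te_Draft manuscript = (2 + 4·3 + 4)/6 = 18/6 = 3; σ²_Draft manuscript = ((4−2)/6)² = 0.111
te_Internal review = (2 + 4·5 + 14)/6 = 36/6 = 6; σ²_Internal review = ((14−2)/6)² = 4.000
te_Submission = (6 + 4·8 + 16)/6 = 54/6 = 9; σ²_Submission = ((16−6)/6)² = 2.778

Forward pass:
ES_Recruitment = 0; EF_Recruitment = 4
ES_Instrument calibration = 4; EF_Instrument calibration = 4+5 = 9
ES_Pilot data = 4; EF_Pilot data = 4+3 = 7
ES_Data collection = 4; EF_Data collection = 4+15 = 19
ES_Data cleaning = 7; EF_Data cleaning = 7+2 = 9
ES_Analysis = max(EF_Pilot data=7, EF_Data collection=19) = 19; EF_Analysis = 19+10 = 29
ES_Draft manuscript = max(EF_Recruitment=4, EF_Instrument calibration=9) = 9; EF_Draft manuscript = 9+3 = 12
ES_Internal review = max(EF_Pilot data=7, EF_Analysis=29) = 29; EF_Internal review = 29+6 = 35
ES_Submission = max(EF_Instrument calibration=9, EF_Data cleaning=9, EF_Draft manuscript=12, EF_Internal review=35) = 35; EF_Submission = 35+9 = 44
Expected project duration μ = 44 days. Critical path: Recruitment → Data collection → Analysis → Internal review → Submission.

Variance along critical path = 5.444 + 7.111 + 11.111 + 4.000 + 2.778 = 30.444; σ = √30.444 = 5.518 days.
Z = (33 − 44) / 5.518 = -1.994
P(T ≤ 33) = Φ(-1.994) ≈ 0.023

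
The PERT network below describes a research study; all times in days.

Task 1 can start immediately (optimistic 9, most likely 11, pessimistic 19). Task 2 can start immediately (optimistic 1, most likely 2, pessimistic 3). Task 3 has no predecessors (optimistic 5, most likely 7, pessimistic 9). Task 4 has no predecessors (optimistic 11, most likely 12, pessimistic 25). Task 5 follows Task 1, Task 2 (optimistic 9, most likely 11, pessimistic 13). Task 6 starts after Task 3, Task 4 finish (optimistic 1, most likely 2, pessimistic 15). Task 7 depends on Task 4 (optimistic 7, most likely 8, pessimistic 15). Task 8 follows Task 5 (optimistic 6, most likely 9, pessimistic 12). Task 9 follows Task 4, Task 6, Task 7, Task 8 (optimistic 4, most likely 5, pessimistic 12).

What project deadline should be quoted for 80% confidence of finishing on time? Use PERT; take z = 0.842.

te_Task 1 = (9 + 4·11 + 19)/6 = 72/6 = 12; σ²_Task 1 = ((19−9)/6)² = 2.778
te_Task 2 = (1 + 4·2 + 3)/6 = 12/6 = 2; σ²_Task 2 = ((3−1)/6)² = 0.111
te_Task 3 = (5 + 4·7 + 9)/6 = 42/6 = 7; σ²_Task 3 = ((9−5)/6)² = 0.444
te_Task 4 = (11 + 4·12 + 25)/6 = 84/6 = 14; σ²_Task 4 = ((25−11)/6)² = 5.444
te_Task 5 = (9 + 4·11 + 13)/6 = 66/6 = 11; σ²_Task 5 = ((13−9)/6)² = 0.444
te_Task 6 = (1 + 4·2 + 15)/6 = 24/6 = 4; σ²_Task 6 = ((15−1)/6)² = 5.444
te_Task 7 = (7 + 4·8 + 15)/6 = 54/6 = 9; σ²_Task 7 = ((15−7)/6)² = 1.778
te_Task 8 = (6 + 4·9 + 12)/6 = 54/6 = 9; σ²_Task 8 = ((12−6)/6)² = 1.000
te_Task 9 = (4 + 4·5 + 12)/6 = 36/6 = 6; σ²_Task 9 = ((12−4)/6)² = 1.778

Forward pass:
ES_Task 1 = 0; EF_Task 1 = 12
ES_Task 2 = 0; EF_Task 2 = 2
ES_Task 3 = 0; EF_Task 3 = 7
ES_Task 4 = 0; EF_Task 4 = 14
ES_Task 5 = max(EF_Task 1=12, EF_Task 2=2) = 12; EF_Task 5 = 12+11 = 23
ES_Task 6 = max(EF_Task 3=7, EF_Task 4=14) = 14; EF_Task 6 = 14+4 = 18
ES_Task 7 = 14; EF_Task 7 = 14+9 = 23
ES_Task 8 = 23; EF_Task 8 = 23+9 = 32
ES_Task 9 = max(EF_Task 4=14, EF_Task 6=18, EF_Task 7=23, EF_Task 8=32) = 32; EF_Task 9 = 32+6 = 38
Expected project duration μ = 38 days. Critical path: Task 1 → Task 5 → Task 8 → Task 9.

Variance along critical path = 2.778 + 0.444 + 1.000 + 1.778 = 6.000; σ = 2.449 days.
D = μ + z·σ = 38 + 0.842·2.449 = 40.1 days

40.1 days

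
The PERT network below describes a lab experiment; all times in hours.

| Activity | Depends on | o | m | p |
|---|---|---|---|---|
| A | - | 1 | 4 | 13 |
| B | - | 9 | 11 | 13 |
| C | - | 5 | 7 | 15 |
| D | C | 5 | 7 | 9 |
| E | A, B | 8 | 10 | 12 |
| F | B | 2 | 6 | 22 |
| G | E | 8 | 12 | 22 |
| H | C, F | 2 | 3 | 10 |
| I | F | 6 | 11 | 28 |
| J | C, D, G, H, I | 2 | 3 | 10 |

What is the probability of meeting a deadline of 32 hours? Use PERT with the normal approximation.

te_A = (1 + 4·4 + 13)/6 = 30/6 = 5; σ²_A = ((13−1)/6)² = 4.000
te_B = (9 + 4·11 + 13)/6 = 66/6 = 11; σ²_B = ((13−9)/6)² = 0.444
te_C = (5 + 4·7 + 15)/6 = 48/6 = 8; σ²_C = ((15−5)/6)² = 2.778
te_D = (5 + 4·7 + 9)/6 = 42/6 = 7; σ²_D = ((9−5)/6)² = 0.444
te_E = (8 + 4·10 + 12)/6 = 60/6 = 10; σ²_E = ((12−8)/6)² = 0.444
te_F = (2 + 4·6 + 22)/6 = 48/6 = 8; σ²_F = ((22−2)/6)² = 11.111
te_G = (8 + 4·12 + 22)/6 = 78/6 = 13; σ²_G = ((22−8)/6)² = 5.444
te_H = (2 + 4·3 + 10)/6 = 24/6 = 4; σ²_H = ((10−2)/6)² = 1.778
te_I = (6 + 4·11 + 28)/6 = 78/6 = 13; σ²_I = ((28−6)/6)² = 13.444
te_J = (2 + 4·3 + 10)/6 = 24/6 = 4; σ²_J = ((10−2)/6)² = 1.778

Forward pass:
ES_A = 0; EF_A = 5
ES_B = 0; EF_B = 11
ES_C = 0; EF_C = 8
ES_D = 8; EF_D = 8+7 = 15
ES_E = max(EF_A=5, EF_B=11) = 11; EF_E = 11+10 = 21
ES_F = 11; EF_F = 11+8 = 19
ES_G = 21; EF_G = 21+13 = 34
ES_H = max(EF_C=8, EF_F=19) = 19; EF_H = 19+4 = 23
ES_I = 19; EF_I = 19+13 = 32
ES_J = max(EF_C=8, EF_D=15, EF_G=34, EF_H=23, EF_I=32) = 34; EF_J = 34+4 = 38
Expected project duration μ = 38 hours. Critical path: B → E → G → J.

Variance along critical path = 0.444 + 0.444 + 5.444 + 1.778 = 8.111; σ = √8.111 = 2.848 hours.
Z = (32 − 38) / 2.848 = -2.107
P(T ≤ 32) = Φ(-2.107) ≈ 0.018

0.018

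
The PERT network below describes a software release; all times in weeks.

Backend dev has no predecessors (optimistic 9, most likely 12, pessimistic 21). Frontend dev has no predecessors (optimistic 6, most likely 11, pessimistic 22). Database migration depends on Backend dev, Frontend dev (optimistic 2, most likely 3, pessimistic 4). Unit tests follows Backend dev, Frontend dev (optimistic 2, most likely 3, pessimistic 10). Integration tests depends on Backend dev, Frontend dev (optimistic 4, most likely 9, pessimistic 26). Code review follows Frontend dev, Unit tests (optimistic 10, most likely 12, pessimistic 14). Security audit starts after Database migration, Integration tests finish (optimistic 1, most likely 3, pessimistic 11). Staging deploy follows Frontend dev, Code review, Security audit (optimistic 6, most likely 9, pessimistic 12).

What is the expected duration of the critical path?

te_Backend dev = (9 + 4·12 + 21)/6 = 78/6 = 13
te_Frontend dev = (6 + 4·11 + 22)/6 = 72/6 = 12
te_Database migration = (2 + 4·3 + 4)/6 = 18/6 = 3
te_Unit tests = (2 + 4·3 + 10)/6 = 24/6 = 4
te_Integration tests = (4 + 4·9 + 26)/6 = 66/6 = 11
te_Code review = (10 + 4·12 + 14)/6 = 72/6 = 12
te_Security audit = (1 + 4·3 + 11)/6 = 24/6 = 4
te_Staging deploy = (6 + 4·9 + 12)/6 = 54/6 = 9

Forward pass:
ES_Backend dev = 0; EF_Backend dev = 13
ES_Frontend dev = 0; EF_Frontend dev = 12
ES_Database migration = max(EF_Backend dev=13, EF_Frontend dev=12) = 13; EF_Database migration = 13+3 = 16
ES_Unit tests = max(EF_Backend dev=13, EF_Frontend dev=12) = 13; EF_Unit tests = 13+4 = 17
ES_Integration tests = max(EF_Backend dev=13, EF_Frontend dev=12) = 13; EF_Integration tests = 13+11 = 24
ES_Code review = max(EF_Frontend dev=12, EF_Unit tests=17) = 17; EF_Code review = 17+12 = 29
ES_Security audit = max(EF_Database migration=16, EF_Integration tests=24) = 24; EF_Security audit = 24+4 = 28
ES_Staging deploy = max(EF_Frontend dev=12, EF_Code review=29, EF_Security audit=28) = 29; EF_Staging deploy = 29+9 = 38
Expected project duration μ = 38 weeks. Critical path: Backend dev → Unit tests → Code review → Staging deploy.

38 weeks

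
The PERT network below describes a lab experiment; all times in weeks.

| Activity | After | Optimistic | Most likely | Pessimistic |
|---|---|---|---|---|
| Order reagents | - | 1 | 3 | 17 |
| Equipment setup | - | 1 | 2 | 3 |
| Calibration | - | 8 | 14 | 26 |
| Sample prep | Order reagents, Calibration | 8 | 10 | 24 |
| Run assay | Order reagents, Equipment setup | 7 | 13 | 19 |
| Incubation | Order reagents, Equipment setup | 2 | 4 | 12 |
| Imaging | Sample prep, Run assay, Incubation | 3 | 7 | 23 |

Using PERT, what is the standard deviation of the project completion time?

5.22 weeks

te_Order reagents = (1 + 4·3 + 17)/6 = 30/6 = 5; σ²_Order reagents = ((17−1)/6)² = 7.111
te_Equipment setup = (1 + 4·2 + 3)/6 = 12/6 = 2; σ²_Equipment setup = ((3−1)/6)² = 0.111
te_Calibration = (8 + 4·14 + 26)/6 = 90/6 = 15; σ²_Calibration = ((26−8)/6)² = 9.000
te_Sample prep = (8 + 4·10 + 24)/6 = 72/6 = 12; σ²_Sample prep = ((24−8)/6)² = 7.111
te_Run assay = (7 + 4·13 + 19)/6 = 78/6 = 13; σ²_Run assay = ((19−7)/6)² = 4.000
te_Incubation = (2 + 4·4 + 12)/6 = 30/6 = 5; σ²_Incubation = ((12−2)/6)² = 2.778
te_Imaging = (3 + 4·7 + 23)/6 = 54/6 = 9; σ²_Imaging = ((23−3)/6)² = 11.111

Forward pass:
ES_Order reagents = 0; EF_Order reagents = 5
ES_Equipment setup = 0; EF_Equipment setup = 2
ES_Calibration = 0; EF_Calibration = 15
ES_Sample prep = max(EF_Order reagents=5, EF_Calibration=15) = 15; EF_Sample prep = 15+12 = 27
ES_Run assay = max(EF_Order reagents=5, EF_Equipment setup=2) = 5; EF_Run assay = 5+13 = 18
ES_Incubation = max(EF_Order reagents=5, EF_Equipment setup=2) = 5; EF_Incubation = 5+5 = 10
ES_Imaging = max(EF_Sample prep=27, EF_Run assay=18, EF_Incubation=10) = 27; EF_Imaging = 27+9 = 36
Expected project duration μ = 36 weeks. Critical path: Calibration → Sample prep → Imaging.

Variance along critical path = 9.000 + 7.111 + 11.111 = 27.222
σ = √27.222 = 5.217 weeks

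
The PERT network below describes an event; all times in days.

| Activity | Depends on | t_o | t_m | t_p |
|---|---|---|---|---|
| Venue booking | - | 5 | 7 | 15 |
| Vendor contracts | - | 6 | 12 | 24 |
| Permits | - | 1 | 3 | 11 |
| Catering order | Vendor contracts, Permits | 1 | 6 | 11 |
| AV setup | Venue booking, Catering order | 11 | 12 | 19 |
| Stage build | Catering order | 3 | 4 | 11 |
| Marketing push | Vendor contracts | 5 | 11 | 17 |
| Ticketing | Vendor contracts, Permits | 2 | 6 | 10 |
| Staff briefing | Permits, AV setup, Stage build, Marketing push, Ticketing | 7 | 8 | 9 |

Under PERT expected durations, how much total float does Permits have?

9 days

te_Venue booking = (5 + 4·7 + 15)/6 = 48/6 = 8
te_Vendor contracts = (6 + 4·12 + 24)/6 = 78/6 = 13
te_Permits = (1 + 4·3 + 11)/6 = 24/6 = 4
te_Catering order = (1 + 4·6 + 11)/6 = 36/6 = 6
te_AV setup = (11 + 4·12 + 19)/6 = 78/6 = 13
te_Stage build = (3 + 4·4 + 11)/6 = 30/6 = 5
te_Marketing push = (5 + 4·11 + 17)/6 = 66/6 = 11
te_Ticketing = (2 + 4·6 + 10)/6 = 36/6 = 6
te_Staff briefing = (7 + 4·8 + 9)/6 = 48/6 = 8

Forward pass:
ES_Venue booking = 0; EF_Venue booking = 8
ES_Vendor contracts = 0; EF_Vendor contracts = 13
ES_Permits = 0; EF_Permits = 4
ES_Catering order = max(EF_Vendor contracts=13, EF_Permits=4) = 13; EF_Catering order = 13+6 = 19
ES_AV setup = max(EF_Venue booking=8, EF_Catering order=19) = 19; EF_AV setup = 19+13 = 32
ES_Stage build = 19; EF_Stage build = 19+5 = 24
ES_Marketing push = 13; EF_Marketing push = 13+11 = 24
ES_Ticketing = max(EF_Vendor contracts=13, EF_Permits=4) = 13; EF_Ticketing = 13+6 = 19
ES_Staff briefing = max(EF_Permits=4, EF_AV setup=32, EF_Stage build=24, EF_Marketing push=24, EF_Ticketing=19) = 32; EF_Staff briefing = 32+8 = 40
Expected project duration μ = 40 days. Critical path: Vendor contracts → Catering order → AV setup → Staff briefing.

Backward pass:
LF_Staff briefing = 40; LS_Staff briefing = 40−8 = 32
LF_Ticketing = LS_Staff briefing = 32; LS_Ticketing = 32−6 = 26
LF_Marketing push = LS_Staff briefing = 32; LS_Marketing push = 32−11 = 21
LF_Stage build = LS_Staff briefing = 32; LS_Stage build = 32−5 = 27
LF_AV setup = LS_Staff briefing = 32; LS_AV setup = 32−13 = 19
LF_Catering order = min(LS_AV setup=19, LS_Stage build=27) = 19; LS_Catering order = 19−6 = 13
LF_Permits = min(LS_Catering order=13, LS_Ticketing=26, LS_Staff briefing=32) = 13; LS_Permits = 13−4 = 9
LF_Vendor contracts = min(LS_Catering order=13, LS_Marketing push=21, LS_Ticketing=26) = 13; LS_Vendor contracts = 13−13 = 0
LF_Venue booking = LS_AV setup = 19; LS_Venue booking = 19−8 = 11
Slack_Permits = LS_Permits − ES_Permits = 9 − 0 = 9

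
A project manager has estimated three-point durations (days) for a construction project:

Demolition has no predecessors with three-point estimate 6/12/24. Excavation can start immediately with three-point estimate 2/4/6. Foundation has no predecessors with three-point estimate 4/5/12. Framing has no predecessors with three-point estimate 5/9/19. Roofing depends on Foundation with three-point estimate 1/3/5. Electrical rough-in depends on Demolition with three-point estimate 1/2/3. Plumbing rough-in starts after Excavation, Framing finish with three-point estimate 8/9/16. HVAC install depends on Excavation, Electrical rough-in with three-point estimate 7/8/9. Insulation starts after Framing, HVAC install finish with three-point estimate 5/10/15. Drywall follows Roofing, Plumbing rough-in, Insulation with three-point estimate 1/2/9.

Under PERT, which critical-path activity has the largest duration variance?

Demolition

te_Demolition = (6 + 4·12 + 24)/6 = 78/6 = 13; σ²_Demolition = ((24−6)/6)² = 9.000
te_Excavation = (2 + 4·4 + 6)/6 = 24/6 = 4; σ²_Excavation = ((6−2)/6)² = 0.444
te_Foundation = (4 + 4·5 + 12)/6 = 36/6 = 6; σ²_Foundation = ((12−4)/6)² = 1.778
te_Framing = (5 + 4·9 + 19)/6 = 60/6 = 10; σ²_Framing = ((19−5)/6)² = 5.444
te_Roofing = (1 + 4·3 + 5)/6 = 18/6 = 3; σ²_Roofing = ((5−1)/6)² = 0.444
te_Electrical rough-in = (1 + 4·2 + 3)/6 = 12/6 = 2; σ²_Electrical rough-in = ((3−1)/6)² = 0.111
te_Plumbing rough-in = (8 + 4·9 + 16)/6 = 60/6 = 10; σ²_Plumbing rough-in = ((16−8)/6)² = 1.778
te_HVAC install = (7 + 4·8 + 9)/6 = 48/6 = 8; σ²_HVAC install = ((9−7)/6)² = 0.111
te_Insulation = (5 + 4·10 + 15)/6 = 60/6 = 10; σ²_Insulation = ((15−5)/6)² = 2.778
te_Drywall = (1 + 4·2 + 9)/6 = 18/6 = 3; σ²_Drywall = ((9−1)/6)² = 1.778

Forward pass:
ES_Demolition = 0; EF_Demolition = 13
ES_Excavation = 0; EF_Excavation = 4
ES_Foundation = 0; EF_Foundation = 6
ES_Framing = 0; EF_Framing = 10
ES_Roofing = 6; EF_Roofing = 6+3 = 9
ES_Electrical rough-in = 13; EF_Electrical rough-in = 13+2 = 15
ES_Plumbing rough-in = max(EF_Excavation=4, EF_Framing=10) = 10; EF_Plumbing rough-in = 10+10 = 20
ES_HVAC install = max(EF_Excavation=4, EF_Electrical rough-in=15) = 15; EF_HVAC install = 15+8 = 23
ES_Insulation = max(EF_Framing=10, EF_HVAC install=23) = 23; EF_Insulation = 23+10 = 33
ES_Drywall = max(EF_Roofing=9, EF_Plumbing rough-in=20, EF_Insulation=33) = 33; EF_Drywall = 33+3 = 36
Expected project duration μ = 36 days. Critical path: Demolition → Electrical rough-in → HVAC install → Insulation → Drywall.

Variances on critical path: σ²_Demolition=9.000, σ²_Electrical rough-in=0.111, σ²_HVAC install=0.111, σ²_Insulation=2.778, σ²_Drywall=1.778.
Largest is σ²_Demolition = 9.000.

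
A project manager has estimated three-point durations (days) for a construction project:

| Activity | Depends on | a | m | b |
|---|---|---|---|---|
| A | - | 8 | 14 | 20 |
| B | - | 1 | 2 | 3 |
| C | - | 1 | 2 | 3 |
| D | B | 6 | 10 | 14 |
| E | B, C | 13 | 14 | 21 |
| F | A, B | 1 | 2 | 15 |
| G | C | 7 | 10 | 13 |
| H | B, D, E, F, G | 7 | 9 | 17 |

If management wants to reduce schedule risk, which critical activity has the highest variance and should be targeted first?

F

te_A = (8 + 4·14 + 20)/6 = 84/6 = 14; σ²_A = ((20−8)/6)² = 4.000
te_B = (1 + 4·2 + 3)/6 = 12/6 = 2; σ²_B = ((3−1)/6)² = 0.111
te_C = (1 + 4·2 + 3)/6 = 12/6 = 2; σ²_C = ((3−1)/6)² = 0.111
te_D = (6 + 4·10 + 14)/6 = 60/6 = 10; σ²_D = ((14−6)/6)² = 1.778
te_E = (13 + 4·14 + 21)/6 = 90/6 = 15; σ²_E = ((21−13)/6)² = 1.778
te_F = (1 + 4·2 + 15)/6 = 24/6 = 4; σ²_F = ((15−1)/6)² = 5.444
te_G = (7 + 4·10 + 13)/6 = 60/6 = 10; σ²_G = ((13−7)/6)² = 1.000
te_H = (7 + 4·9 + 17)/6 = 60/6 = 10; σ²_H = ((17−7)/6)² = 2.778

Forward pass:
ES_A = 0; EF_A = 14
ES_B = 0; EF_B = 2
ES_C = 0; EF_C = 2
ES_D = 2; EF_D = 2+10 = 12
ES_E = max(EF_B=2, EF_C=2) = 2; EF_E = 2+15 = 17
ES_F = max(EF_A=14, EF_B=2) = 14; EF_F = 14+4 = 18
ES_G = 2; EF_G = 2+10 = 12
ES_H = max(EF_B=2, EF_D=12, EF_E=17, EF_F=18, EF_G=12) = 18; EF_H = 18+10 = 28
Expected project duration μ = 28 days. Critical path: A → F → H.

Variances on critical path: σ²_A=4.000, σ²_F=5.444, σ²_H=2.778.
Largest is σ²_F = 5.444.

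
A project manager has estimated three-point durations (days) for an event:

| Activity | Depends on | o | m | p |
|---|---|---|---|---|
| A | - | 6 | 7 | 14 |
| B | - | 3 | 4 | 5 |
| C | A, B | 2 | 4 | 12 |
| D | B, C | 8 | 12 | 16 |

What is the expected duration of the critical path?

25 days

te_A = (6 + 4·7 + 14)/6 = 48/6 = 8
te_B = (3 + 4·4 + 5)/6 = 24/6 = 4
te_C = (2 + 4·4 + 12)/6 = 30/6 = 5
te_D = (8 + 4·12 + 16)/6 = 72/6 = 12

Forward pass:
ES_A = 0; EF_A = 8
ES_B = 0; EF_B = 4
ES_C = max(EF_A=8, EF_B=4) = 8; EF_C = 8+5 = 13
ES_D = max(EF_B=4, EF_C=13) = 13; EF_D = 13+12 = 25
Expected project duration μ = 25 days. Critical path: A → C → D.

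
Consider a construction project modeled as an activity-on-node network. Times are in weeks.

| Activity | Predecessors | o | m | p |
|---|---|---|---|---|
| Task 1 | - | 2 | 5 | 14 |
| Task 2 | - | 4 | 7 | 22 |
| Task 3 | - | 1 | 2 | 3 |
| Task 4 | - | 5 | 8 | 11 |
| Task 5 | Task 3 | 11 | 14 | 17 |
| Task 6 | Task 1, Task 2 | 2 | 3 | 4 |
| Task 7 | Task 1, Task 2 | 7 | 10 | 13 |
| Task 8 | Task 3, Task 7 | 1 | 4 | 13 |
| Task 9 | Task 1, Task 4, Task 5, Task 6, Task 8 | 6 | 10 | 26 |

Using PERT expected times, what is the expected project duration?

36 weeks

te_Task 1 = (2 + 4·5 + 14)/6 = 36/6 = 6
te_Task 2 = (4 + 4·7 + 22)/6 = 54/6 = 9
te_Task 3 = (1 + 4·2 + 3)/6 = 12/6 = 2
te_Task 4 = (5 + 4·8 + 11)/6 = 48/6 = 8
te_Task 5 = (11 + 4·14 + 17)/6 = 84/6 = 14
te_Task 6 = (2 + 4·3 + 4)/6 = 18/6 = 3
te_Task 7 = (7 + 4·10 + 13)/6 = 60/6 = 10
te_Task 8 = (1 + 4·4 + 13)/6 = 30/6 = 5
te_Task 9 = (6 + 4·10 + 26)/6 = 72/6 = 12

Forward pass:
ES_Task 1 = 0; EF_Task 1 = 6
ES_Task 2 = 0; EF_Task 2 = 9
ES_Task 3 = 0; EF_Task 3 = 2
ES_Task 4 = 0; EF_Task 4 = 8
ES_Task 5 = 2; EF_Task 5 = 2+14 = 16
ES_Task 6 = max(EF_Task 1=6, EF_Task 2=9) = 9; EF_Task 6 = 9+3 = 12
ES_Task 7 = max(EF_Task 1=6, EF_Task 2=9) = 9; EF_Task 7 = 9+10 = 19
ES_Task 8 = max(EF_Task 3=2, EF_Task 7=19) = 19; EF_Task 8 = 19+5 = 24
ES_Task 9 = max(EF_Task 1=6, EF_Task 4=8, EF_Task 5=16, EF_Task 6=12, EF_Task 8=24) = 24; EF_Task 9 = 24+12 = 36
Expected project duration μ = 36 weeks. Critical path: Task 2 → Task 7 → Task 8 → Task 9.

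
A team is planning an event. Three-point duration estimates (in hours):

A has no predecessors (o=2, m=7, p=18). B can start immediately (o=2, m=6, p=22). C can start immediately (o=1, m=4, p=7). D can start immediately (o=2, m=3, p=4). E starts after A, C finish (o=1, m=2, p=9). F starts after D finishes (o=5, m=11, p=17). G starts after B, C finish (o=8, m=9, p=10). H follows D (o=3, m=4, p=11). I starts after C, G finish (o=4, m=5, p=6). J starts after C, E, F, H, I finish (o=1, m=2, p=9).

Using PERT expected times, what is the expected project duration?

25 hours

te_A = (2 + 4·7 + 18)/6 = 48/6 = 8
te_B = (2 + 4·6 + 22)/6 = 48/6 = 8
te_C = (1 + 4·4 + 7)/6 = 24/6 = 4
te_D = (2 + 4·3 + 4)/6 = 18/6 = 3
te_E = (1 + 4·2 + 9)/6 = 18/6 = 3
te_F = (5 + 4·11 + 17)/6 = 66/6 = 11
te_G = (8 + 4·9 + 10)/6 = 54/6 = 9
te_H = (3 + 4·4 + 11)/6 = 30/6 = 5
te_I = (4 + 4·5 + 6)/6 = 30/6 = 5
te_J = (1 + 4·2 + 9)/6 = 18/6 = 3

Forward pass:
ES_A = 0; EF_A = 8
ES_B = 0; EF_B = 8
ES_C = 0; EF_C = 4
ES_D = 0; EF_D = 3
ES_E = max(EF_A=8, EF_C=4) = 8; EF_E = 8+3 = 11
ES_F = 3; EF_F = 3+11 = 14
ES_G = max(EF_B=8, EF_C=4) = 8; EF_G = 8+9 = 17
ES_H = 3; EF_H = 3+5 = 8
ES_I = max(EF_C=4, EF_G=17) = 17; EF_I = 17+5 = 22
ES_J = max(EF_C=4, EF_E=11, EF_F=14, EF_H=8, EF_I=22) = 22; EF_J = 22+3 = 25
Expected project duration μ = 25 hours. Critical path: B → G → I → J.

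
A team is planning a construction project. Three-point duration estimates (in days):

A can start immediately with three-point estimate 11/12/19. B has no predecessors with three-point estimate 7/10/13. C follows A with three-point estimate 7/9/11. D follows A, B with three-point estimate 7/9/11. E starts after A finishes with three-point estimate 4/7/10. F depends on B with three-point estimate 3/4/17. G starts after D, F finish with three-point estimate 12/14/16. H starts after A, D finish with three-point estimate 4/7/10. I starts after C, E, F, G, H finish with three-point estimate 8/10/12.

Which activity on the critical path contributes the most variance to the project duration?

te_A = (11 + 4·12 + 19)/6 = 78/6 = 13; σ²_A = ((19−11)/6)² = 1.778
te_B = (7 + 4·10 + 13)/6 = 60/6 = 10; σ²_B = ((13−7)/6)² = 1.000
te_C = (7 + 4·9 + 11)/6 = 54/6 = 9; σ²_C = ((11−7)/6)² = 0.444
te_D = (7 + 4·9 + 11)/6 = 54/6 = 9; σ²_D = ((11−7)/6)² = 0.444
te_E = (4 + 4·7 + 10)/6 = 42/6 = 7; σ²_E = ((10−4)/6)² = 1.000
te_F = (3 + 4·4 + 17)/6 = 36/6 = 6; σ²_F = ((17−3)/6)² = 5.444
te_G = (12 + 4·14 + 16)/6 = 84/6 = 14; σ²_G = ((16−12)/6)² = 0.444
te_H = (4 + 4·7 + 10)/6 = 42/6 = 7; σ²_H = ((10−4)/6)² = 1.000
te_I = (8 + 4·10 + 12)/6 = 60/6 = 10; σ²_I = ((12−8)/6)² = 0.444

Forward pass:
ES_A = 0; EF_A = 13
ES_B = 0; EF_B = 10
ES_C = 13; EF_C = 13+9 = 22
ES_D = max(EF_A=13, EF_B=10) = 13; EF_D = 13+9 = 22
ES_E = 13; EF_E = 13+7 = 20
ES_F = 10; EF_F = 10+6 = 16
ES_G = max(EF_D=22, EF_F=16) = 22; EF_G = 22+14 = 36
ES_H = max(EF_A=13, EF_D=22) = 22; EF_H = 22+7 = 29
ES_I = max(EF_C=22, EF_E=20, EF_F=16, EF_G=36, EF_H=29) = 36; EF_I = 36+10 = 46
Expected project duration μ = 46 days. Critical path: A → D → G → I.

Variances on critical path: σ²_A=1.778, σ²_D=0.444, σ²_G=0.444, σ²_I=0.444.
Largest is σ²_A = 1.778.

A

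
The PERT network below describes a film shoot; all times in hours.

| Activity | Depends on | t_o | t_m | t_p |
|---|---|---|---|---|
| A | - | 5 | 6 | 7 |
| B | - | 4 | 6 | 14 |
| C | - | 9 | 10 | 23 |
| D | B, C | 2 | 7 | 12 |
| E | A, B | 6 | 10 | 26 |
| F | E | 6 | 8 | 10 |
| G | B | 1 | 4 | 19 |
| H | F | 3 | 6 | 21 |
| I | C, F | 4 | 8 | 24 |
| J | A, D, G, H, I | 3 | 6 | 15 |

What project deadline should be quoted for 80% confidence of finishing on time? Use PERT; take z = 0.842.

48.6 hours

te_A = (5 + 4·6 + 7)/6 = 36/6 = 6; σ²_A = ((7−5)/6)² = 0.111
te_B = (4 + 4·6 + 14)/6 = 42/6 = 7; σ²_B = ((14−4)/6)² = 2.778
te_C = (9 + 4·10 + 23)/6 = 72/6 = 12; σ²_C = ((23−9)/6)² = 5.444
te_D = (2 + 4·7 + 12)/6 = 42/6 = 7; σ²_D = ((12−2)/6)² = 2.778
te_E = (6 + 4·10 + 26)/6 = 72/6 = 12; σ²_E = ((26−6)/6)² = 11.111
te_F = (6 + 4·8 + 10)/6 = 48/6 = 8; σ²_F = ((10−6)/6)² = 0.444
te_G = (1 + 4·4 + 19)/6 = 36/6 = 6; σ²_G = ((19−1)/6)² = 9.000
te_H = (3 + 4·6 + 21)/6 = 48/6 = 8; σ²_H = ((21−3)/6)² = 9.000
te_I = (4 + 4·8 + 24)/6 = 60/6 = 10; σ²_I = ((24−4)/6)² = 11.111
te_J = (3 + 4·6 + 15)/6 = 42/6 = 7; σ²_J = ((15−3)/6)² = 4.000

Forward pass:
ES_A = 0; EF_A = 6
ES_B = 0; EF_B = 7
ES_C = 0; EF_C = 12
ES_D = max(EF_B=7, EF_C=12) = 12; EF_D = 12+7 = 19
ES_E = max(EF_A=6, EF_B=7) = 7; EF_E = 7+12 = 19
ES_F = 19; EF_F = 19+8 = 27
ES_G = 7; EF_G = 7+6 = 13
ES_H = 27; EF_H = 27+8 = 35
ES_I = max(EF_C=12, EF_F=27) = 27; EF_I = 27+10 = 37
ES_J = max(EF_A=6, EF_D=19, EF_G=13, EF_H=35, EF_I=37) = 37; EF_J = 37+7 = 44
Expected project duration μ = 44 hours. Critical path: B → E → F → I → J.

Variance along critical path = 2.778 + 11.111 + 0.444 + 11.111 + 4.000 = 29.444; σ = 5.426 hours.
D = μ + z·σ = 44 + 0.842·5.426 = 48.6 hours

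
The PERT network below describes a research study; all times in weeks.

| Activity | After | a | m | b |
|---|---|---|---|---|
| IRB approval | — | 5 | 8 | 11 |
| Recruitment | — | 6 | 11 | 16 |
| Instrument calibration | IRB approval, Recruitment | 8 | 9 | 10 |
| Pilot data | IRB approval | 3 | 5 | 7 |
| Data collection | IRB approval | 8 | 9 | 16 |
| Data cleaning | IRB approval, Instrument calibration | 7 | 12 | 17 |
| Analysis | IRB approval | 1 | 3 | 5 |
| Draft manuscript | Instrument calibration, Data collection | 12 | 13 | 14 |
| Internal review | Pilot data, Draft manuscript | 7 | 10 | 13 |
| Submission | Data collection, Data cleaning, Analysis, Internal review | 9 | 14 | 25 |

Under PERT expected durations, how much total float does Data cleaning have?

11 weeks

te_IRB approval = (5 + 4·8 + 11)/6 = 48/6 = 8
te_Recruitment = (6 + 4·11 + 16)/6 = 66/6 = 11
te_Instrument calibration = (8 + 4·9 + 10)/6 = 54/6 = 9
te_Pilot data = (3 + 4·5 + 7)/6 = 30/6 = 5
te_Data collection = (8 + 4·9 + 16)/6 = 60/6 = 10
te_Data cleaning = (7 + 4·12 + 17)/6 = 72/6 = 12
te_Analysis = (1 + 4·3 + 5)/6 = 18/6 = 3
te_Draft manuscript = (12 + 4·13 + 14)/6 = 78/6 = 13
te_Internal review = (7 + 4·10 + 13)/6 = 60/6 = 10
te_Submission = (9 + 4·14 + 25)/6 = 90/6 = 15

Forward pass:
ES_IRB approval = 0; EF_IRB approval = 8
ES_Recruitment = 0; EF_Recruitment = 11
ES_Instrument calibration = max(EF_IRB approval=8, EF_Recruitment=11) = 11; EF_Instrument calibration = 11+9 = 20
ES_Pilot data = 8; EF_Pilot data = 8+5 = 13
ES_Data collection = 8; EF_Data collection = 8+10 = 18
ES_Data cleaning = max(EF_IRB approval=8, EF_Instrument calibration=20) = 20; EF_Data cleaning = 20+12 = 32
ES_Analysis = 8; EF_Analysis = 8+3 = 11
ES_Draft manuscript = max(EF_Instrument calibration=20, EF_Data collection=18) = 20; EF_Draft manuscript = 20+13 = 33
ES_Internal review = max(EF_Pilot data=13, EF_Draft manuscript=33) = 33; EF_Internal review = 33+10 = 43
ES_Submission = max(EF_Data collection=18, EF_Data cleaning=32, EF_Analysis=11, EF_Internal review=43) = 43; EF_Submission = 43+15 = 58
Expected project duration μ = 58 weeks. Critical path: Recruitment → Instrument calibration → Draft manuscript → Internal review → Submission.

Backward pass:
LF_Submission = 58; LS_Submission = 58−15 = 43
LF_Internal review = LS_Submission = 43; LS_Internal review = 43−10 = 33
LF_Draft manuscript = LS_Internal review = 33; LS_Draft manuscript = 33−13 = 20
LF_Analysis = LS_Submission = 43; LS_Analysis = 43−3 = 40
LF_Data cleaning = LS_Submission = 43; LS_Data cleaning = 43−12 = 31
LF_Data collection = min(LS_Draft manuscript=20, LS_Submission=43) = 20; LS_Data collection = 20−10 = 10
LF_Pilot data = LS_Internal review = 33; LS_Pilot data = 33−5 = 28
LF_Instrument calibration = min(LS_Data cleaning=31, LS_Draft manuscript=20) = 20; LS_Instrument calibration = 20−9 = 11
LF_Recruitment = LS_Instrument calibration = 11; LS_Recruitment = 11−11 = 0
LF_IRB approval = min(LS_Instrument calibration=11, LS_Pilot data=28, LS_Data collection=10, LS_Data cleaning=31, LS_Analysis=40) = 10; LS_IRB approval = 10−8 = 2
Slack_Data cleaning = LS_Data cleaning − ES_Data cleaning = 31 − 20 = 11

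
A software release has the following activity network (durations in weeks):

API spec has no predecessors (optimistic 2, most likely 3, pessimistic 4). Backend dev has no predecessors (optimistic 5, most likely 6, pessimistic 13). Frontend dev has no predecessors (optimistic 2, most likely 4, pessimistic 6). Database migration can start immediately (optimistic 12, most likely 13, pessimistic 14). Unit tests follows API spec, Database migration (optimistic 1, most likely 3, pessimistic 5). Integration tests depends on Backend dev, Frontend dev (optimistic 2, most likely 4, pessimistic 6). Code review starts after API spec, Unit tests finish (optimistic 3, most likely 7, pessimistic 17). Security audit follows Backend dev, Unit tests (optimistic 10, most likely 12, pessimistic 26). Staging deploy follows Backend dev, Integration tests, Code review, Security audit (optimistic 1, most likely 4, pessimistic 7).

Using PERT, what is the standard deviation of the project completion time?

te_API spec = (2 + 4·3 + 4)/6 = 18/6 = 3; σ²_API spec = ((4−2)/6)² = 0.111
te_Backend dev = (5 + 4·6 + 13)/6 = 42/6 = 7; σ²_Backend dev = ((13−5)/6)² = 1.778
te_Frontend dev = (2 + 4·4 + 6)/6 = 24/6 = 4; σ²_Frontend dev = ((6−2)/6)² = 0.444
te_Database migration = (12 + 4·13 + 14)/6 = 78/6 = 13; σ²_Database migration = ((14−12)/6)² = 0.111
te_Unit tests = (1 + 4·3 + 5)/6 = 18/6 = 3; σ²_Unit tests = ((5−1)/6)² = 0.444
te_Integration tests = (2 + 4·4 + 6)/6 = 24/6 = 4; σ²_Integration tests = ((6−2)/6)² = 0.444
te_Code review = (3 + 4·7 + 17)/6 = 48/6 = 8; σ²_Code review = ((17−3)/6)² = 5.444
te_Security audit = (10 + 4·12 + 26)/6 = 84/6 = 14; σ²_Security audit = ((26−10)/6)² = 7.111
te_Staging deploy = (1 + 4·4 + 7)/6 = 24/6 = 4; σ²_Staging deploy = ((7−1)/6)² = 1.000

Forward pass:
ES_API spec = 0; EF_API spec = 3
ES_Backend dev = 0; EF_Backend dev = 7
ES_Frontend dev = 0; EF_Frontend dev = 4
ES_Database migration = 0; EF_Database migration = 13
ES_Unit tests = max(EF_API spec=3, EF_Database migration=13) = 13; EF_Unit tests = 13+3 = 16
ES_Integration tests = max(EF_Backend dev=7, EF_Frontend dev=4) = 7; EF_Integration tests = 7+4 = 11
ES_Code review = max(EF_API spec=3, EF_Unit tests=16) = 16; EF_Code review = 16+8 = 24
ES_Security audit = max(EF_Backend dev=7, EF_Unit tests=16) = 16; EF_Security audit = 16+14 = 30
ES_Staging deploy = max(EF_Backend dev=7, EF_Integration tests=11, EF_Code review=24, EF_Security audit=30) = 30; EF_Staging deploy = 30+4 = 34
Expected project duration μ = 34 weeks. Critical path: Database migration → Unit tests → Security audit → Staging deploy.

Variance along critical path = 0.111 + 0.444 + 7.111 + 1.000 = 8.667
σ = √8.667 = 2.944 weeks

2.94 weeks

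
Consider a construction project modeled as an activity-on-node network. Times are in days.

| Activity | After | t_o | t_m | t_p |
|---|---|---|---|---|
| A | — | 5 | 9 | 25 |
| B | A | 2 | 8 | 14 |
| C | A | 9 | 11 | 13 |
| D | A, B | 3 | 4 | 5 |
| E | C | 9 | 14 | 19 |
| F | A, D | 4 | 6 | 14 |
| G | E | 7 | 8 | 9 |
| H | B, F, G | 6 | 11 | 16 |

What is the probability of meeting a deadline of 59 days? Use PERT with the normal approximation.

0.832

te_A = (5 + 4·9 + 25)/6 = 66/6 = 11; σ²_A = ((25−5)/6)² = 11.111
te_B = (2 + 4·8 + 14)/6 = 48/6 = 8; σ²_B = ((14−2)/6)² = 4.000
te_C = (9 + 4·11 + 13)/6 = 66/6 = 11; σ²_C = ((13−9)/6)² = 0.444
te_D = (3 + 4·4 + 5)/6 = 24/6 = 4; σ²_D = ((5−3)/6)² = 0.111
te_E = (9 + 4·14 + 19)/6 = 84/6 = 14; σ²_E = ((19−9)/6)² = 2.778
te_F = (4 + 4·6 + 14)/6 = 42/6 = 7; σ²_F = ((14−4)/6)² = 2.778
te_G = (7 + 4·8 + 9)/6 = 48/6 = 8; σ²_G = ((9−7)/6)² = 0.111
te_H = (6 + 4·11 + 16)/6 = 66/6 = 11; σ²_H = ((16−6)/6)² = 2.778

Forward pass:
ES_A = 0; EF_A = 11
ES_B = 11; EF_B = 11+8 = 19
ES_C = 11; EF_C = 11+11 = 22
ES_D = max(EF_A=11, EF_B=19) = 19; EF_D = 19+4 = 23
ES_E = 22; EF_E = 22+14 = 36
ES_F = max(EF_A=11, EF_D=23) = 23; EF_F = 23+7 = 30
ES_G = 36; EF_G = 36+8 = 44
ES_H = max(EF_B=19, EF_F=30, EF_G=44) = 44; EF_H = 44+11 = 55
Expected project duration μ = 55 days. Critical path: A → C → E → G → H.

Variance along critical path = 11.111 + 0.444 + 2.778 + 0.111 + 2.778 = 17.222; σ = √17.222 = 4.150 days.
Z = (59 − 55) / 4.150 = 0.964
P(T ≤ 59) = Φ(0.964) ≈ 0.832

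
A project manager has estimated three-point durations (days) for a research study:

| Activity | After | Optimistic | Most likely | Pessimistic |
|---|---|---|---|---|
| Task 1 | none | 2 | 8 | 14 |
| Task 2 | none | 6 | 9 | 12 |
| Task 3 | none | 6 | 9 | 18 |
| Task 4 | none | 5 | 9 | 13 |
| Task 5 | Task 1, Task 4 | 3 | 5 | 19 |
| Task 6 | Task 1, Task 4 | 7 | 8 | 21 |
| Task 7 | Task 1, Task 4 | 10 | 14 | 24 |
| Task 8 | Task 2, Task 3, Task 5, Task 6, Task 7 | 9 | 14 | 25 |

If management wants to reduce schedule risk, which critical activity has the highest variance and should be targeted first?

te_Task 1 = (2 + 4·8 + 14)/6 = 48/6 = 8; σ²_Task 1 = ((14−2)/6)² = 4.000
te_Task 2 = (6 + 4·9 + 12)/6 = 54/6 = 9; σ²_Task 2 = ((12−6)/6)² = 1.000
te_Task 3 = (6 + 4·9 + 18)/6 = 60/6 = 10; σ²_Task 3 = ((18−6)/6)² = 4.000
te_Task 4 = (5 + 4·9 + 13)/6 = 54/6 = 9; σ²_Task 4 = ((13−5)/6)² = 1.778
te_Task 5 = (3 + 4·5 + 19)/6 = 42/6 = 7; σ²_Task 5 = ((19−3)/6)² = 7.111
te_Task 6 = (7 + 4·8 + 21)/6 = 60/6 = 10; σ²_Task 6 = ((21−7)/6)² = 5.444
te_Task 7 = (10 + 4·14 + 24)/6 = 90/6 = 15; σ²_Task 7 = ((24−10)/6)² = 5.444
te_Task 8 = (9 + 4·14 + 25)/6 = 90/6 = 15; σ²_Task 8 = ((25−9)/6)² = 7.111

Forward pass:
ES_Task 1 = 0; EF_Task 1 = 8
ES_Task 2 = 0; EF_Task 2 = 9
ES_Task 3 = 0; EF_Task 3 = 10
ES_Task 4 = 0; EF_Task 4 = 9
ES_Task 5 = max(EF_Task 1=8, EF_Task 4=9) = 9; EF_Task 5 = 9+7 = 16
ES_Task 6 = max(EF_Task 1=8, EF_Task 4=9) = 9; EF_Task 6 = 9+10 = 19
ES_Task 7 = max(EF_Task 1=8, EF_Task 4=9) = 9; EF_Task 7 = 9+15 = 24
ES_Task 8 = max(EF_Task 2=9, EF_Task 3=10, EF_Task 5=16, EF_Task 6=19, EF_Task 7=24) = 24; EF_Task 8 = 24+15 = 39
Expected project duration μ = 39 days. Critical path: Task 4 → Task 7 → Task 8.

Variances on critical path: σ²_Task 4=1.778, σ²_Task 7=5.444, σ²_Task 8=7.111.
Largest is σ²_Task 8 = 7.111.

Task 8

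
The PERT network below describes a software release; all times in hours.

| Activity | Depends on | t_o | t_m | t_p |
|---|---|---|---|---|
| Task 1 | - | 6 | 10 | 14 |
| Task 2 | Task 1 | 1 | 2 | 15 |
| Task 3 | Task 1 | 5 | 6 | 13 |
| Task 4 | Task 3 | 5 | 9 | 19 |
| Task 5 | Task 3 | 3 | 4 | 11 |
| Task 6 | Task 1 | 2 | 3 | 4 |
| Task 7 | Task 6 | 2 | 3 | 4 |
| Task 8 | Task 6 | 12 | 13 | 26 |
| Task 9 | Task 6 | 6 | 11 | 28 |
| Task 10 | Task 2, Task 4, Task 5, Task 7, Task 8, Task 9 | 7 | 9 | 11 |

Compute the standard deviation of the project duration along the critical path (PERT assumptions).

2.79 hours

te_Task 1 = (6 + 4·10 + 14)/6 = 60/6 = 10; σ²_Task 1 = ((14−6)/6)² = 1.778
te_Task 2 = (1 + 4·2 + 15)/6 = 24/6 = 4; σ²_Task 2 = ((15−1)/6)² = 5.444
te_Task 3 = (5 + 4·6 + 13)/6 = 42/6 = 7; σ²_Task 3 = ((13−5)/6)² = 1.778
te_Task 4 = (5 + 4·9 + 19)/6 = 60/6 = 10; σ²_Task 4 = ((19−5)/6)² = 5.444
te_Task 5 = (3 + 4·4 + 11)/6 = 30/6 = 5; σ²_Task 5 = ((11−3)/6)² = 1.778
te_Task 6 = (2 + 4·3 + 4)/6 = 18/6 = 3; σ²_Task 6 = ((4−2)/6)² = 0.111
te_Task 7 = (2 + 4·3 + 4)/6 = 18/6 = 3; σ²_Task 7 = ((4−2)/6)² = 0.111
te_Task 8 = (12 + 4·13 + 26)/6 = 90/6 = 15; σ²_Task 8 = ((26−12)/6)² = 5.444
te_Task 9 = (6 + 4·11 + 28)/6 = 78/6 = 13; σ²_Task 9 = ((28−6)/6)² = 13.444
te_Task 10 = (7 + 4·9 + 11)/6 = 54/6 = 9; σ²_Task 10 = ((11−7)/6)² = 0.444

Forward pass:
ES_Task 1 = 0; EF_Task 1 = 10
ES_Task 2 = 10; EF_Task 2 = 10+4 = 14
ES_Task 3 = 10; EF_Task 3 = 10+7 = 17
ES_Task 4 = 17; EF_Task 4 = 17+10 = 27
ES_Task 5 = 17; EF_Task 5 = 17+5 = 22
ES_Task 6 = 10; EF_Task 6 = 10+3 = 13
ES_Task 7 = 13; EF_Task 7 = 13+3 = 16
ES_Task 8 = 13; EF_Task 8 = 13+15 = 28
ES_Task 9 = 13; EF_Task 9 = 13+13 = 26
ES_Task 10 = max(EF_Task 2=14, EF_Task 4=27, EF_Task 5=22, EF_Task 7=16, EF_Task 8=28, EF_Task 9=26) = 28; EF_Task 10 = 28+9 = 37
Expected project duration μ = 37 hours. Critical path: Task 1 → Task 6 → Task 8 → Task 10.

Variance along critical path = 1.778 + 0.111 + 5.444 + 0.444 = 7.778
σ = √7.778 = 2.789 hours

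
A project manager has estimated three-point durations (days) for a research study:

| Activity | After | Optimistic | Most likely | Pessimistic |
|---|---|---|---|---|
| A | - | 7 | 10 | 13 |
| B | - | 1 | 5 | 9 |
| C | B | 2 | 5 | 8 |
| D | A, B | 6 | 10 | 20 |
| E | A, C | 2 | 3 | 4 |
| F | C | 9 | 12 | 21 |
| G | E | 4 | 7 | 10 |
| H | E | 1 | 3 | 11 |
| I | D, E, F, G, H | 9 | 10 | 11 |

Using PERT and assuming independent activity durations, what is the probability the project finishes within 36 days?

te_A = (7 + 4·10 + 13)/6 = 60/6 = 10; σ²_A = ((13−7)/6)² = 1.000
te_B = (1 + 4·5 + 9)/6 = 30/6 = 5; σ²_B = ((9−1)/6)² = 1.778
te_C = (2 + 4·5 + 8)/6 = 30/6 = 5; σ²_C = ((8−2)/6)² = 1.000
te_D = (6 + 4·10 + 20)/6 = 66/6 = 11; σ²_D = ((20−6)/6)² = 5.444
te_E = (2 + 4·3 + 4)/6 = 18/6 = 3; σ²_E = ((4−2)/6)² = 0.111
te_F = (9 + 4·12 + 21)/6 = 78/6 = 13; σ²_F = ((21−9)/6)² = 4.000
te_G = (4 + 4·7 + 10)/6 = 42/6 = 7; σ²_G = ((10−4)/6)² = 1.000
te_H = (1 + 4·3 + 11)/6 = 24/6 = 4; σ²_H = ((11−1)/6)² = 2.778
te_I = (9 + 4·10 + 11)/6 = 60/6 = 10; σ²_I = ((11−9)/6)² = 0.111

Forward pass:
ES_A = 0; EF_A = 10
ES_B = 0; EF_B = 5
ES_C = 5; EF_C = 5+5 = 10
ES_D = max(EF_A=10, EF_B=5) = 10; EF_D = 10+11 = 21
ES_E = max(EF_A=10, EF_C=10) = 10; EF_E = 10+3 = 13
ES_F = 10; EF_F = 10+13 = 23
ES_G = 13; EF_G = 13+7 = 20
ES_H = 13; EF_H = 13+4 = 17
ES_I = max(EF_D=21, EF_E=13, EF_F=23, EF_G=20, EF_H=17) = 23; EF_I = 23+10 = 33
Expected project duration μ = 33 days. Critical path: B → C → F → I.

Variance along critical path = 1.778 + 1.000 + 4.000 + 0.111 = 6.889; σ = √6.889 = 2.625 days.
Z = (36 − 33) / 2.625 = 1.143
P(T ≤ 36) = Φ(1.143) ≈ 0.873

0.873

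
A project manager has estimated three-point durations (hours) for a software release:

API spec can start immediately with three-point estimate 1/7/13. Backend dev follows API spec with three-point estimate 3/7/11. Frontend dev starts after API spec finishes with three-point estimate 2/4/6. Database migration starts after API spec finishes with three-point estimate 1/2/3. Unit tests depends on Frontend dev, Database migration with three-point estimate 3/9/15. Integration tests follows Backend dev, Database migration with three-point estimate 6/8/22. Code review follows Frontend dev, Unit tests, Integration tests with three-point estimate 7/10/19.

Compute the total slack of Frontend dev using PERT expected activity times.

4 hours

te_API spec = (1 + 4·7 + 13)/6 = 42/6 = 7
te_Backend dev = (3 + 4·7 + 11)/6 = 42/6 = 7
te_Frontend dev = (2 + 4·4 + 6)/6 = 24/6 = 4
te_Database migration = (1 + 4·2 + 3)/6 = 12/6 = 2
te_Unit tests = (3 + 4·9 + 15)/6 = 54/6 = 9
te_Integration tests = (6 + 4·8 + 22)/6 = 60/6 = 10
te_Code review = (7 + 4·10 + 19)/6 = 66/6 = 11

Forward pass:
ES_API spec = 0; EF_API spec = 7
ES_Backend dev = 7; EF_Backend dev = 7+7 = 14
ES_Frontend dev = 7; EF_Frontend dev = 7+4 = 11
ES_Database migration = 7; EF_Database migration = 7+2 = 9
ES_Unit tests = max(EF_Frontend dev=11, EF_Database migration=9) = 11; EF_Unit tests = 11+9 = 20
ES_Integration tests = max(EF_Backend dev=14, EF_Database migration=9) = 14; EF_Integration tests = 14+10 = 24
ES_Code review = max(EF_Frontend dev=11, EF_Unit tests=20, EF_Integration tests=24) = 24; EF_Code review = 24+11 = 35
Expected project duration μ = 35 hours. Critical path: API spec → Backend dev → Integration tests → Code review.

Backward pass:
LF_Code review = 35; LS_Code review = 35−11 = 24
LF_Integration tests = LS_Code review = 24; LS_Integration tests = 24−10 = 14
LF_Unit tests = LS_Code review = 24; LS_Unit tests = 24−9 = 15
LF_Database migration = min(LS_Unit tests=15, LS_Integration tests=14) = 14; LS_Database migration = 14−2 = 12
LF_Frontend dev = min(LS_Unit tests=15, LS_Code review=24) = 15; LS_Frontend dev = 15−4 = 11
LF_Backend dev = LS_Integration tests = 14; LS_Backend dev = 14−7 = 7
LF_API spec = min(LS_Backend dev=7, LS_Frontend dev=11, LS_Database migration=12) = 7; LS_API spec = 7−7 = 0
Slack_Frontend dev = LS_Frontend dev − ES_Frontend dev = 11 − 7 = 4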